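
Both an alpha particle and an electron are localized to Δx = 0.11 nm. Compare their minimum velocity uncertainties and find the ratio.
The electron has the larger minimum velocity uncertainty, by a ratio of 7294.3.

For both particles, Δp_min = ℏ/(2Δx) = 4.794e-25 kg·m/s (same for both).

The velocity uncertainty is Δv = Δp/m:
- alpha particle: Δv = 4.794e-25 / 6.645e-27 = 7.214e+01 m/s = 72.141 m/s
- electron: Δv = 4.794e-25 / 9.109e-31 = 5.262e+05 m/s = 526.217 km/s

Ratio: 5.262e+05 / 7.214e+01 = 7294.3

The lighter particle has larger velocity uncertainty because Δv ∝ 1/m.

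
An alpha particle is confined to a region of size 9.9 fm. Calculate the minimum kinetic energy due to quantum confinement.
13.323 keV

Using the uncertainty principle:

1. Position uncertainty: Δx ≈ 9.900e-15 m
2. Minimum momentum uncertainty: Δp = ℏ/(2Δx) = 5.326e-21 kg·m/s
3. Minimum kinetic energy:
   KE = (Δp)²/(2m) = (5.326e-21)²/(2 × 6.645e-27 kg)
   KE = 2.135e-15 J = 13.323 keV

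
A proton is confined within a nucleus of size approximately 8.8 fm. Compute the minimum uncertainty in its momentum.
5.992 × 10^-21 kg·m/s

Using the Heisenberg uncertainty principle:
ΔxΔp ≥ ℏ/2

With Δx ≈ L = 8.800e-15 m (the confinement size):
Δp_min = ℏ/(2Δx)
Δp_min = (1.055e-34 J·s) / (2 × 8.800e-15 m)
Δp_min = 5.992e-21 kg·m/s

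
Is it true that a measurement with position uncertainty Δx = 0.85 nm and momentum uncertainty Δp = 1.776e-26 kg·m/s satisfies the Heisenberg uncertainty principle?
No, it violates the uncertainty principle (impossible measurement).

Calculate the product ΔxΔp:
ΔxΔp = (8.500e-10 m) × (1.776e-26 kg·m/s)
ΔxΔp = 1.510e-35 J·s

Compare to the minimum allowed value ℏ/2:
ℏ/2 = 5.273e-35 J·s

Since ΔxΔp = 1.510e-35 J·s < 5.273e-35 J·s = ℏ/2,
the measurement violates the uncertainty principle.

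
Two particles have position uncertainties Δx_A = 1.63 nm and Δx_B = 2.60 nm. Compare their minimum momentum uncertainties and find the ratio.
Particle A has the larger minimum momentum uncertainty, by a factor of 1.60.

For each particle, the minimum momentum uncertainty is Δp_min = ℏ/(2Δx):

Particle A: Δp_A = ℏ/(2×1.630e-09 m) = 3.235e-26 kg·m/s
Particle B: Δp_B = ℏ/(2×2.600e-09 m) = 2.028e-26 kg·m/s

Ratio: Δp_A/Δp_B = 1.60

Since Δp_min ∝ 1/Δx, the particle with smaller position uncertainty (A) has larger momentum uncertainty.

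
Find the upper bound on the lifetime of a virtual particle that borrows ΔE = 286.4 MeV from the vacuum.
1.149 ys

Using the energy-time uncertainty principle:
ΔEΔt ≥ ℏ/2

For a virtual particle borrowing energy ΔE, the maximum lifetime is:
Δt_max = ℏ/(2ΔE)

Converting energy:
ΔE = 286.4 MeV = 4.589e-11 J

Δt_max = (1.055e-34 J·s) / (2 × 4.589e-11 J)
Δt_max = 1.149e-24 s = 1.149 ys

Virtual particles with higher borrowed energy exist for shorter times.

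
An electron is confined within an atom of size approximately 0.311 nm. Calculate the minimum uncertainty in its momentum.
1.695 × 10^-25 kg·m/s

Using the Heisenberg uncertainty principle:
ΔxΔp ≥ ℏ/2

With Δx ≈ L = 3.110e-10 m (the confinement size):
Δp_min = ℏ/(2Δx)
Δp_min = (1.055e-34 J·s) / (2 × 3.110e-10 m)
Δp_min = 1.695e-25 kg·m/s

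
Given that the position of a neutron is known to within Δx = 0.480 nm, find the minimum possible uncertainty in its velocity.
65.586 m/s

Using the Heisenberg uncertainty principle and Δp = mΔv:
ΔxΔp ≥ ℏ/2
Δx(mΔv) ≥ ℏ/2

The minimum uncertainty in velocity is:
Δv_min = ℏ/(2mΔx)
Δv_min = (1.055e-34 J·s) / (2 × 1.675e-27 kg × 4.800e-10 m)
Δv_min = 6.559e+01 m/s = 65.586 m/s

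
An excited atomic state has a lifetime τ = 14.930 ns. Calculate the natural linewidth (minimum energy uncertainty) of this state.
22.043 neV

Using the energy-time uncertainty principle:
ΔEΔt ≥ ℏ/2

The lifetime τ represents the time uncertainty Δt.
The natural linewidth (minimum energy uncertainty) is:

ΔE = ℏ/(2τ)
ΔE = (1.055e-34 J·s) / (2 × 1.493e-08 s)
ΔE = 3.532e-27 J = 22.043 neV

This natural linewidth limits the precision of spectroscopic measurements.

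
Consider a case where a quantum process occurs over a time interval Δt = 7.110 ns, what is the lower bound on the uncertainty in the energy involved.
46.288 neV

Using the energy-time uncertainty principle:
ΔEΔt ≥ ℏ/2

The minimum uncertainty in energy is:
ΔE_min = ℏ/(2Δt)
ΔE_min = (1.055e-34 J·s) / (2 × 7.110e-09 s)
ΔE_min = 7.416e-27 J = 46.288 neV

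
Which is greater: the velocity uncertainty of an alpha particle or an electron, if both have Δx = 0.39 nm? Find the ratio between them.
The electron has the larger minimum velocity uncertainty, by a ratio of 7294.3.

For both particles, Δp_min = ℏ/(2Δx) = 1.352e-25 kg·m/s (same for both).

The velocity uncertainty is Δv = Δp/m:
- alpha particle: Δv = 1.352e-25 / 6.645e-27 = 2.035e+01 m/s = 20.347 m/s
- electron: Δv = 1.352e-25 / 9.109e-31 = 1.484e+05 m/s = 148.420 km/s

Ratio: 1.484e+05 / 2.035e+01 = 7294.3

The lighter particle has larger velocity uncertainty because Δv ∝ 1/m.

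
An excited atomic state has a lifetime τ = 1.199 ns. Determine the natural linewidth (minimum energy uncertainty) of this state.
274.484 neV

Using the energy-time uncertainty principle:
ΔEΔt ≥ ℏ/2

The lifetime τ represents the time uncertainty Δt.
The natural linewidth (minimum energy uncertainty) is:

ΔE = ℏ/(2τ)
ΔE = (1.055e-34 J·s) / (2 × 1.199e-09 s)
ΔE = 4.398e-26 J = 274.484 neV

This natural linewidth limits the precision of spectroscopic measurements.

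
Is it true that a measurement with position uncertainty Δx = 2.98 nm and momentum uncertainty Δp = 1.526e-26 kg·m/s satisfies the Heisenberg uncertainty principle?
No, it violates the uncertainty principle (impossible measurement).

Calculate the product ΔxΔp:
ΔxΔp = (2.980e-09 m) × (1.526e-26 kg·m/s)
ΔxΔp = 4.547e-35 J·s

Compare to the minimum allowed value ℏ/2:
ℏ/2 = 5.273e-35 J·s

Since ΔxΔp = 4.547e-35 J·s < 5.273e-35 J·s = ℏ/2,
the measurement violates the uncertainty principle.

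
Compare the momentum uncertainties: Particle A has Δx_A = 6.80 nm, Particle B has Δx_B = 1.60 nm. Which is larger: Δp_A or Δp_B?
Particle B has the larger minimum momentum uncertainty, by a factor of 4.25.

For each particle, the minimum momentum uncertainty is Δp_min = ℏ/(2Δx):

Particle A: Δp_A = ℏ/(2×6.800e-09 m) = 7.754e-27 kg·m/s
Particle B: Δp_B = ℏ/(2×1.600e-09 m) = 3.296e-26 kg·m/s

Ratio: Δp_B/Δp_A = 4.25

Since Δp_min ∝ 1/Δx, the particle with smaller position uncertainty (B) has larger momentum uncertainty.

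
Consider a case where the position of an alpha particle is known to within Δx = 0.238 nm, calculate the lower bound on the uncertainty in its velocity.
33.342 m/s

Using the Heisenberg uncertainty principle and Δp = mΔv:
ΔxΔp ≥ ℏ/2
Δx(mΔv) ≥ ℏ/2

The minimum uncertainty in velocity is:
Δv_min = ℏ/(2mΔx)
Δv_min = (1.055e-34 J·s) / (2 × 6.645e-27 kg × 2.380e-10 m)
Δv_min = 3.334e+01 m/s = 33.342 m/s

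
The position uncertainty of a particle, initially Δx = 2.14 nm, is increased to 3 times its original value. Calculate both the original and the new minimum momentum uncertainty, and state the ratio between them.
Original Δp_min = 2.464 × 10^-26 kg·m/s; new Δp'_min = 8.213 × 10^-27 kg·m/s; ratio Δp'_min/Δp_min = 1/3.

From the uncertainty principle ΔxΔp ≥ ℏ/2, the minimum momentum uncertainty is Δp_min = ℏ/(2Δx).

Original (Δx = 2.14 nm = 2.140e-09 m):
Δp_min = (1.055e-34 J·s)/(2 × 2.140e-09 m) = 2.464e-26 kg·m/s

When Δx → 3Δx:
Δp'_min = ℏ/(2 × 3Δx) = (1/3) × ℏ/(2Δx) = (1/3) × Δp_min
Δp'_min = 1/3 × 2.464e-26 kg·m/s = 8.213e-27 kg·m/s

Since Δp_min ∝ 1/Δx, when Δx is increased to 3 times its original value, Δp_min decreases to 1/3 of its original value.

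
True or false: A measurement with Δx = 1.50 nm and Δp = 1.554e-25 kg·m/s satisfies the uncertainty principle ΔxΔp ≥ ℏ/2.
Yes, it satisfies the uncertainty principle.

Calculate the product ΔxΔp:
ΔxΔp = (1.500e-09 m) × (1.554e-25 kg·m/s)
ΔxΔp = 2.331e-34 J·s

Compare to the minimum allowed value ℏ/2:
ℏ/2 = 5.273e-35 J·s

Since ΔxΔp = 2.331e-34 J·s ≥ 5.273e-35 J·s = ℏ/2,
the measurement satisfies the uncertainty principle.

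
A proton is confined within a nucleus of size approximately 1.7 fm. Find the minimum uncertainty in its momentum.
3.102 × 10^-20 kg·m/s

Using the Heisenberg uncertainty principle:
ΔxΔp ≥ ℏ/2

With Δx ≈ L = 1.700e-15 m (the confinement size):
Δp_min = ℏ/(2Δx)
Δp_min = (1.055e-34 J·s) / (2 × 1.700e-15 m)
Δp_min = 3.102e-20 kg·m/s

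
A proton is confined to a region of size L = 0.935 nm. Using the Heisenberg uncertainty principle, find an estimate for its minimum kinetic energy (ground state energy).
5.934 μeV

Using the uncertainty principle to estimate ground state energy:

1. The position uncertainty is approximately the confinement size:
   Δx ≈ L = 9.350e-10 m

2. From ΔxΔp ≥ ℏ/2, the minimum momentum uncertainty is:
   Δp ≈ ℏ/(2L) = 5.639e-26 kg·m/s

3. The kinetic energy is approximately:
   KE ≈ (Δp)²/(2m) = (5.639e-26)²/(2 × 1.673e-27 kg)
   KE ≈ 9.507e-25 J = 5.934 μeV

This is an order-of-magnitude estimate of the ground state energy.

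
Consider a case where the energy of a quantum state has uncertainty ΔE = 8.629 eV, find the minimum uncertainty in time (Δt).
38.140 as

Using the energy-time uncertainty principle:
ΔEΔt ≥ ℏ/2

The minimum uncertainty in time is:
Δt_min = ℏ/(2ΔE)
Δt_min = (1.055e-34 J·s) / (2 × 1.383e-18 J)
Δt_min = 3.814e-17 s = 38.140 as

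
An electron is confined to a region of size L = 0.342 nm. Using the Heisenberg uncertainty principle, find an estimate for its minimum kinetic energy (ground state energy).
81.435 meV

Using the uncertainty principle to estimate ground state energy:

1. The position uncertainty is approximately the confinement size:
   Δx ≈ L = 3.420e-10 m

2. From ΔxΔp ≥ ℏ/2, the minimum momentum uncertainty is:
   Δp ≈ ℏ/(2L) = 1.542e-25 kg·m/s

3. The kinetic energy is approximately:
   KE ≈ (Δp)²/(2m) = (1.542e-25)²/(2 × 9.109e-31 kg)
   KE ≈ 1.305e-20 J = 81.435 meV

This is an order-of-magnitude estimate of the ground state energy.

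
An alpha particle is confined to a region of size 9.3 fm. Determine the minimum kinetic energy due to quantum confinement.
15.098 keV

Using the uncertainty principle:

1. Position uncertainty: Δx ≈ 9.300e-15 m
2. Minimum momentum uncertainty: Δp = ℏ/(2Δx) = 5.670e-21 kg·m/s
3. Minimum kinetic energy:
   KE = (Δp)²/(2m) = (5.670e-21)²/(2 × 6.645e-27 kg)
   KE = 2.419e-15 J = 15.098 keV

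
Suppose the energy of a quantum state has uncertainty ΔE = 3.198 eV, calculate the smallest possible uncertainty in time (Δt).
102.910 as

Using the energy-time uncertainty principle:
ΔEΔt ≥ ℏ/2

The minimum uncertainty in time is:
Δt_min = ℏ/(2ΔE)
Δt_min = (1.055e-34 J·s) / (2 × 5.124e-19 J)
Δt_min = 1.029e-16 s = 102.910 as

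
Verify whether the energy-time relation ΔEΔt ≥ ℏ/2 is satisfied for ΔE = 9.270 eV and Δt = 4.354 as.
No, it violates the uncertainty relation.

Calculate the product ΔEΔt:
ΔE = 9.270 eV = 1.485e-18 J
ΔEΔt = (1.485e-18 J) × (4.354e-18 s)
ΔEΔt = 6.467e-36 J·s

Compare to the minimum allowed value ℏ/2:
ℏ/2 = 5.273e-35 J·s

Since ΔEΔt = 6.467e-36 J·s < 5.273e-35 J·s = ℏ/2,
this violates the uncertainty relation.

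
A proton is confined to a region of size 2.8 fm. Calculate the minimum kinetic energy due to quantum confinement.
661.665 keV

Using the uncertainty principle:

1. Position uncertainty: Δx ≈ 2.800e-15 m
2. Minimum momentum uncertainty: Δp = ℏ/(2Δx) = 1.883e-20 kg·m/s
3. Minimum kinetic energy:
   KE = (Δp)²/(2m) = (1.883e-20)²/(2 × 1.673e-27 kg)
   KE = 1.060e-13 J = 661.665 keV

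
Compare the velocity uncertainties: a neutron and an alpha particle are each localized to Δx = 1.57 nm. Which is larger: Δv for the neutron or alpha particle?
The neutron has the larger minimum velocity uncertainty, by a ratio of 4.0.

For both particles, Δp_min = ℏ/(2Δx) = 3.359e-26 kg·m/s (same for both).

The velocity uncertainty is Δv = Δp/m:
- neutron: Δv = 3.359e-26 / 1.675e-27 = 2.005e+01 m/s = 20.052 m/s
- alpha particle: Δv = 3.359e-26 / 6.645e-27 = 5.054e+00 m/s = 5.054 m/s

Ratio: 2.005e+01 / 5.054e+00 = 4.0

The lighter particle has larger velocity uncertainty because Δv ∝ 1/m.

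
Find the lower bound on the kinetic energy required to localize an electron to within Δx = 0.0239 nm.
16.675 eV

Localizing a particle requires giving it sufficient momentum uncertainty:

1. From uncertainty principle: Δp ≥ ℏ/(2Δx)
   Δp_min = (1.055e-34 J·s) / (2 × 2.390e-11 m)
   Δp_min = 2.206e-24 kg·m/s

2. This momentum uncertainty corresponds to kinetic energy:
   KE ≈ (Δp)²/(2m) = (2.206e-24)²/(2 × 9.109e-31 kg)
   KE = 2.672e-18 J = 16.675 eV

Tighter localization requires more energy.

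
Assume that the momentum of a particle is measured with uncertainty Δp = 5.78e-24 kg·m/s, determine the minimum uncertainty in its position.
9.123 pm

Using the Heisenberg uncertainty principle:
ΔxΔp ≥ ℏ/2

The minimum uncertainty in position is:
Δx_min = ℏ/(2Δp)
Δx_min = (1.055e-34 J·s) / (2 × 5.780e-24 kg·m/s)
Δx_min = 9.123e-12 m = 9.123 pm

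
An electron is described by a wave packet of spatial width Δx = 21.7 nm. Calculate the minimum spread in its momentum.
2.430 × 10^-27 kg·m/s

For a wave packet, the spatial width Δx and momentum spread Δp are related by the uncertainty principle:
ΔxΔp ≥ ℏ/2

The minimum momentum spread is:
Δp_min = ℏ/(2Δx)
Δp_min = (1.055e-34 J·s) / (2 × 2.170e-08 m)
Δp_min = 2.430e-27 kg·m/s

A wave packet cannot have both a well-defined position and well-defined momentum.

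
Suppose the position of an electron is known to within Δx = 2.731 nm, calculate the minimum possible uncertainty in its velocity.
21.195 km/s

Using the Heisenberg uncertainty principle and Δp = mΔv:
ΔxΔp ≥ ℏ/2
Δx(mΔv) ≥ ℏ/2

The minimum uncertainty in velocity is:
Δv_min = ℏ/(2mΔx)
Δv_min = (1.055e-34 J·s) / (2 × 9.109e-31 kg × 2.731e-09 m)
Δv_min = 2.120e+04 m/s = 21.195 km/s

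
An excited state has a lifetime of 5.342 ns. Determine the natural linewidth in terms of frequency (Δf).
14.897 MHz

Using the energy-time uncertainty principle and E = hf:
ΔEΔt ≥ ℏ/2
hΔf·Δt ≥ ℏ/2

The minimum frequency uncertainty is:
Δf = ℏ/(2hτ) = 1/(4πτ)
Δf = 1/(4π × 5.342e-09 s)
Δf = 1.490e+07 Hz = 14.897 MHz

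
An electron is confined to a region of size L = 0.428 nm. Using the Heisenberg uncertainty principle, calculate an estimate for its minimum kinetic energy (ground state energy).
51.997 meV

Using the uncertainty principle to estimate ground state energy:

1. The position uncertainty is approximately the confinement size:
   Δx ≈ L = 4.280e-10 m

2. From ΔxΔp ≥ ℏ/2, the minimum momentum uncertainty is:
   Δp ≈ ℏ/(2L) = 1.232e-25 kg·m/s

3. The kinetic energy is approximately:
   KE ≈ (Δp)²/(2m) = (1.232e-25)²/(2 × 9.109e-31 kg)
   KE ≈ 8.331e-21 J = 51.997 meV

This is an order-of-magnitude estimate of the ground state energy.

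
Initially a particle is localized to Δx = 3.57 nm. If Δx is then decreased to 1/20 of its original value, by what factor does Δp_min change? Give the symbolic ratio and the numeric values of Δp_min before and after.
Original Δp_min = 1.477 × 10^-26 kg·m/s; new Δp'_min = 2.954 × 10^-25 kg·m/s; ratio Δp'_min/Δp_min = 20.

From the uncertainty principle ΔxΔp ≥ ℏ/2, the minimum momentum uncertainty is Δp_min = ℏ/(2Δx).

Original (Δx = 3.57 nm = 3.570e-09 m):
Δp_min = (1.055e-34 J·s)/(2 × 3.570e-09 m) = 1.477e-26 kg·m/s

When Δx → (1/20)Δx:
Δp'_min = ℏ/(2 × (1/20)Δx) = 20 × ℏ/(2Δx) = 20 × Δp_min
Δp'_min = 20 × 1.477e-26 kg·m/s = 2.954e-25 kg·m/s

Since Δp_min ∝ 1/Δx, when Δx is decreased to 1/20 of its original value, Δp_min increases to 20 times its original value.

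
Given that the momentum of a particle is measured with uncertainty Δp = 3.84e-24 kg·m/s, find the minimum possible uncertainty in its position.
13.731 pm

Using the Heisenberg uncertainty principle:
ΔxΔp ≥ ℏ/2

The minimum uncertainty in position is:
Δx_min = ℏ/(2Δp)
Δx_min = (1.055e-34 J·s) / (2 × 3.840e-24 kg·m/s)
Δx_min = 1.373e-11 m = 13.731 pm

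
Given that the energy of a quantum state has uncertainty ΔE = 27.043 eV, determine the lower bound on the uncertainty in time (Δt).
12.170 as

Using the energy-time uncertainty principle:
ΔEΔt ≥ ℏ/2

The minimum uncertainty in time is:
Δt_min = ℏ/(2ΔE)
Δt_min = (1.055e-34 J·s) / (2 × 4.333e-18 J)
Δt_min = 1.217e-17 s = 12.170 as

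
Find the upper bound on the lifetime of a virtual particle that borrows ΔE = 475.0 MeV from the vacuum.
6.929 × 10^-25 s

Using the energy-time uncertainty principle:
ΔEΔt ≥ ℏ/2

For a virtual particle borrowing energy ΔE, the maximum lifetime is:
Δt_max = ℏ/(2ΔE)

Converting energy:
ΔE = 475.0 MeV = 7.610e-11 J

Δt_max = (1.055e-34 J·s) / (2 × 7.610e-11 J)
Δt_max = 6.929e-25 s = 6.929 × 10^-25 s

Virtual particles with higher borrowed energy exist for shorter times.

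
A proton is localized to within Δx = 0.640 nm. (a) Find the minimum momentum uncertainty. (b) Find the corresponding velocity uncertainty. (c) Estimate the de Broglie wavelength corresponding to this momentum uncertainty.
(a) Δp_min = 8.239 × 10^-26 kg·m/s
(b) Δv_min = 49.257 m/s
(c) λ_dB = 8.042 nm

Step-by-step:

(a) From the uncertainty principle:
Δp_min = ℏ/(2Δx) = (1.055e-34 J·s)/(2 × 6.400e-10 m) = 8.239e-26 kg·m/s

(b) The velocity uncertainty:
Δv = Δp/m = (8.239e-26 kg·m/s)/(1.673e-27 kg) = 4.926e+01 m/s = 49.257 m/s

(c) The de Broglie wavelength for this momentum:
λ = h/p = (6.626e-34 J·s)/(8.239e-26 kg·m/s) = 8.042e-09 m = 8.042 nm

Note: The de Broglie wavelength is comparable to the localization size, as expected from wave-particle duality.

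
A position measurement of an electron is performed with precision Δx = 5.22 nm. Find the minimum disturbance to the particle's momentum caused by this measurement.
1.010 × 10^-26 kg·m/s

The uncertainty principle implies that measuring position disturbs momentum:
ΔxΔp ≥ ℏ/2

When we measure position with precision Δx, we necessarily introduce a momentum uncertainty:
Δp ≥ ℏ/(2Δx)
Δp_min = (1.055e-34 J·s) / (2 × 5.220e-09 m)
Δp_min = 1.010e-26 kg·m/s

The more precisely we measure position, the greater the momentum disturbance.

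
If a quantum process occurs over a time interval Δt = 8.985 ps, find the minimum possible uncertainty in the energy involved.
36.628 μeV

Using the energy-time uncertainty principle:
ΔEΔt ≥ ℏ/2

The minimum uncertainty in energy is:
ΔE_min = ℏ/(2Δt)
ΔE_min = (1.055e-34 J·s) / (2 × 8.985e-12 s)
ΔE_min = 5.869e-24 J = 36.628 μeV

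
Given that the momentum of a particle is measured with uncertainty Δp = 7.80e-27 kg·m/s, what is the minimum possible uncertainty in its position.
6.760 nm

Using the Heisenberg uncertainty principle:
ΔxΔp ≥ ℏ/2

The minimum uncertainty in position is:
Δx_min = ℏ/(2Δp)
Δx_min = (1.055e-34 J·s) / (2 × 7.800e-27 kg·m/s)
Δx_min = 6.760e-09 m = 6.760 nm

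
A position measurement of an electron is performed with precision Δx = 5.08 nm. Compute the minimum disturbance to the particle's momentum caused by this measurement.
1.038 × 10^-26 kg·m/s

The uncertainty principle implies that measuring position disturbs momentum:
ΔxΔp ≥ ℏ/2

When we measure position with precision Δx, we necessarily introduce a momentum uncertainty:
Δp ≥ ℏ/(2Δx)
Δp_min = (1.055e-34 J·s) / (2 × 5.080e-09 m)
Δp_min = 1.038e-26 kg·m/s

The more precisely we measure position, the greater the momentum disturbance.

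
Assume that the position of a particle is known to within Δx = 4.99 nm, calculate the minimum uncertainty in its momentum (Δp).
1.057 × 10^-26 kg·m/s

Using the Heisenberg uncertainty principle:
ΔxΔp ≥ ℏ/2

The minimum uncertainty in momentum is:
Δp_min = ℏ/(2Δx)
Δp_min = (1.055e-34 J·s) / (2 × 4.990e-09 m)
Δp_min = 1.057e-26 kg·m/s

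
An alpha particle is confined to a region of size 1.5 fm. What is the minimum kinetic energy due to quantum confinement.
580.359 keV

Using the uncertainty principle:

1. Position uncertainty: Δx ≈ 1.500e-15 m
2. Minimum momentum uncertainty: Δp = ℏ/(2Δx) = 3.515e-20 kg·m/s
3. Minimum kinetic energy:
   KE = (Δp)²/(2m) = (3.515e-20)²/(2 × 6.645e-27 kg)
   KE = 9.298e-14 J = 580.359 keV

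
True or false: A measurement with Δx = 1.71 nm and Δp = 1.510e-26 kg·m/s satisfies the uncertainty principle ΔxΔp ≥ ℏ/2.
No, it violates the uncertainty principle (impossible measurement).

Calculate the product ΔxΔp:
ΔxΔp = (1.710e-09 m) × (1.510e-26 kg·m/s)
ΔxΔp = 2.582e-35 J·s

Compare to the minimum allowed value ℏ/2:
ℏ/2 = 5.273e-35 J·s

Since ΔxΔp = 2.582e-35 J·s < 5.273e-35 J·s = ℏ/2,
the measurement violates the uncertainty principle.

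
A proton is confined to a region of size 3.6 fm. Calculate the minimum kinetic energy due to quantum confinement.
400.266 keV

Using the uncertainty principle:

1. Position uncertainty: Δx ≈ 3.600e-15 m
2. Minimum momentum uncertainty: Δp = ℏ/(2Δx) = 1.465e-20 kg·m/s
3. Minimum kinetic energy:
   KE = (Δp)²/(2m) = (1.465e-20)²/(2 × 1.673e-27 kg)
   KE = 6.413e-14 J = 400.266 keV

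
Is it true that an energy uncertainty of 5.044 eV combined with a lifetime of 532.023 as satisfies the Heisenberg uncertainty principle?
Yes, it satisfies the uncertainty relation.

Calculate the product ΔEΔt:
ΔE = 5.044 eV = 8.081e-19 J
ΔEΔt = (8.081e-19 J) × (5.320e-16 s)
ΔEΔt = 4.299e-34 J·s

Compare to the minimum allowed value ℏ/2:
ℏ/2 = 5.273e-35 J·s

Since ΔEΔt = 4.299e-34 J·s ≥ 5.273e-35 J·s = ℏ/2,
this satisfies the uncertainty relation.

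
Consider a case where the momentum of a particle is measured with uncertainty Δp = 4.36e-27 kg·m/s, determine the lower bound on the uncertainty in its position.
12.094 nm

Using the Heisenberg uncertainty principle:
ΔxΔp ≥ ℏ/2

The minimum uncertainty in position is:
Δx_min = ℏ/(2Δp)
Δx_min = (1.055e-34 J·s) / (2 × 4.360e-27 kg·m/s)
Δx_min = 1.209e-08 m = 12.094 nm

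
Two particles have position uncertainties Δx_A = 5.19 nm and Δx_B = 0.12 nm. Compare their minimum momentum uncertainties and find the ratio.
Particle B has the larger minimum momentum uncertainty, by a factor of 43.25.

For each particle, the minimum momentum uncertainty is Δp_min = ℏ/(2Δx):

Particle A: Δp_A = ℏ/(2×5.190e-09 m) = 1.016e-26 kg·m/s
Particle B: Δp_B = ℏ/(2×1.200e-10 m) = 4.394e-25 kg·m/s

Ratio: Δp_B/Δp_A = 43.25

Since Δp_min ∝ 1/Δx, the particle with smaller position uncertainty (B) has larger momentum uncertainty.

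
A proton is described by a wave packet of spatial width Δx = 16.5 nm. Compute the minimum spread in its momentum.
3.196 × 10^-27 kg·m/s

For a wave packet, the spatial width Δx and momentum spread Δp are related by the uncertainty principle:
ΔxΔp ≥ ℏ/2

The minimum momentum spread is:
Δp_min = ℏ/(2Δx)
Δp_min = (1.055e-34 J·s) / (2 × 1.650e-08 m)
Δp_min = 3.196e-27 kg·m/s

A wave packet cannot have both a well-defined position and well-defined momentum.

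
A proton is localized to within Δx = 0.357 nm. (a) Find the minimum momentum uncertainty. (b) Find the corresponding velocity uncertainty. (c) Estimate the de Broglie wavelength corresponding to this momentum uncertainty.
(a) Δp_min = 1.477 × 10^-25 kg·m/s
(b) Δv_min = 88.304 m/s
(c) λ_dB = 4.486 nm

Step-by-step:

(a) From the uncertainty principle:
Δp_min = ℏ/(2Δx) = (1.055e-34 J·s)/(2 × 3.570e-10 m) = 1.477e-25 kg·m/s

(b) The velocity uncertainty:
Δv = Δp/m = (1.477e-25 kg·m/s)/(1.673e-27 kg) = 8.830e+01 m/s = 88.304 m/s

(c) The de Broglie wavelength for this momentum:
λ = h/p = (6.626e-34 J·s)/(1.477e-25 kg·m/s) = 4.486e-09 m = 4.486 nm

Note: The de Broglie wavelength is comparable to the localization size, as expected from wave-particle duality.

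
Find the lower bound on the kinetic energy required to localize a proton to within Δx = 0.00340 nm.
448.742 meV

Localizing a particle requires giving it sufficient momentum uncertainty:

1. From uncertainty principle: Δp ≥ ℏ/(2Δx)
   Δp_min = (1.055e-34 J·s) / (2 × 3.400e-12 m)
   Δp_min = 1.551e-23 kg·m/s

2. This momentum uncertainty corresponds to kinetic energy:
   KE ≈ (Δp)²/(2m) = (1.551e-23)²/(2 × 1.673e-27 kg)
   KE = 7.190e-20 J = 448.742 meV

Tighter localization requires more energy.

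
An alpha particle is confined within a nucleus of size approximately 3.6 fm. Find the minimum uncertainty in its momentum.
1.465 × 10^-20 kg·m/s

Using the Heisenberg uncertainty principle:
ΔxΔp ≥ ℏ/2

With Δx ≈ L = 3.600e-15 m (the confinement size):
Δp_min = ℏ/(2Δx)
Δp_min = (1.055e-34 J·s) / (2 × 3.600e-15 m)
Δp_min = 1.465e-20 kg·m/s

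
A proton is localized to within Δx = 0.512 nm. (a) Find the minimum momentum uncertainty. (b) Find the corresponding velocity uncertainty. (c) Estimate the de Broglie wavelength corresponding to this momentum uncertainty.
(a) Δp_min = 1.030 × 10^-25 kg·m/s
(b) Δv_min = 61.571 m/s
(c) λ_dB = 6.434 nm

Step-by-step:

(a) From the uncertainty principle:
Δp_min = ℏ/(2Δx) = (1.055e-34 J·s)/(2 × 5.120e-10 m) = 1.030e-25 kg·m/s

(b) The velocity uncertainty:
Δv = Δp/m = (1.030e-25 kg·m/s)/(1.673e-27 kg) = 6.157e+01 m/s = 61.571 m/s

(c) The de Broglie wavelength for this momentum:
λ = h/p = (6.626e-34 J·s)/(1.030e-25 kg·m/s) = 6.434e-09 m = 6.434 nm

Note: The de Broglie wavelength is comparable to the localization size, as expected from wave-particle duality.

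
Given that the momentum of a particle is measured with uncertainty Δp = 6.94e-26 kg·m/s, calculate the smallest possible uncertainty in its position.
759.778 pm

Using the Heisenberg uncertainty principle:
ΔxΔp ≥ ℏ/2

The minimum uncertainty in position is:
Δx_min = ℏ/(2Δp)
Δx_min = (1.055e-34 J·s) / (2 × 6.940e-26 kg·m/s)
Δx_min = 7.598e-10 m = 759.778 pm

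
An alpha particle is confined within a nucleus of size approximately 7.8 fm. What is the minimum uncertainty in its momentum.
6.760 × 10^-21 kg·m/s

Using the Heisenberg uncertainty principle:
ΔxΔp ≥ ℏ/2

With Δx ≈ L = 7.800e-15 m (the confinement size):
Δp_min = ℏ/(2Δx)
Δp_min = (1.055e-34 J·s) / (2 × 7.800e-15 m)
Δp_min = 6.760e-21 kg·m/s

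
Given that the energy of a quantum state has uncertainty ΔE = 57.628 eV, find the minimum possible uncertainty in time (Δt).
5.711 as

Using the energy-time uncertainty principle:
ΔEΔt ≥ ℏ/2

The minimum uncertainty in time is:
Δt_min = ℏ/(2ΔE)
Δt_min = (1.055e-34 J·s) / (2 × 9.233e-18 J)
Δt_min = 5.711e-18 s = 5.711 as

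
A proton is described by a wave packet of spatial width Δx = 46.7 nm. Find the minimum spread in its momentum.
1.129 × 10^-27 kg·m/s

For a wave packet, the spatial width Δx and momentum spread Δp are related by the uncertainty principle:
ΔxΔp ≥ ℏ/2

The minimum momentum spread is:
Δp_min = ℏ/(2Δx)
Δp_min = (1.055e-34 J·s) / (2 × 4.670e-08 m)
Δp_min = 1.129e-27 kg·m/s

A wave packet cannot have both a well-defined position and well-defined momentum.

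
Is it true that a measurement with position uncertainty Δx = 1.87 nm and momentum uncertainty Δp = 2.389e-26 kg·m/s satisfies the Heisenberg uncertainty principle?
No, it violates the uncertainty principle (impossible measurement).

Calculate the product ΔxΔp:
ΔxΔp = (1.870e-09 m) × (2.389e-26 kg·m/s)
ΔxΔp = 4.467e-35 J·s

Compare to the minimum allowed value ℏ/2:
ℏ/2 = 5.273e-35 J·s

Since ΔxΔp = 4.467e-35 J·s < 5.273e-35 J·s = ℏ/2,
the measurement violates the uncertainty principle.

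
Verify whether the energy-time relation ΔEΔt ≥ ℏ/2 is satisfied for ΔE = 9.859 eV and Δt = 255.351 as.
Yes, it satisfies the uncertainty relation.

Calculate the product ΔEΔt:
ΔE = 9.859 eV = 1.580e-18 J
ΔEΔt = (1.580e-18 J) × (2.554e-16 s)
ΔEΔt = 4.033e-34 J·s

Compare to the minimum allowed value ℏ/2:
ℏ/2 = 5.273e-35 J·s

Since ΔEΔt = 4.033e-34 J·s ≥ 5.273e-35 J·s = ℏ/2,
this satisfies the uncertainty relation.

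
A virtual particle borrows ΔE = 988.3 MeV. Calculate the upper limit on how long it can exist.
3.330 × 10^-25 s

Using the energy-time uncertainty principle:
ΔEΔt ≥ ℏ/2

For a virtual particle borrowing energy ΔE, the maximum lifetime is:
Δt_max = ℏ/(2ΔE)

Converting energy:
ΔE = 988.3 MeV = 1.583e-10 J

Δt_max = (1.055e-34 J·s) / (2 × 1.583e-10 J)
Δt_max = 3.330e-25 s = 3.330 × 10^-25 s

Virtual particles with higher borrowed energy exist for shorter times.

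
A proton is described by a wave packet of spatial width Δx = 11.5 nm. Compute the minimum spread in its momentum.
4.585 × 10^-27 kg·m/s

For a wave packet, the spatial width Δx and momentum spread Δp are related by the uncertainty principle:
ΔxΔp ≥ ℏ/2

The minimum momentum spread is:
Δp_min = ℏ/(2Δx)
Δp_min = (1.055e-34 J·s) / (2 × 1.150e-08 m)
Δp_min = 4.585e-27 kg·m/s

A wave packet cannot have both a well-defined position and well-defined momentum.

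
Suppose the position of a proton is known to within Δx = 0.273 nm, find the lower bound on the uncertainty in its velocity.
115.474 m/s

Using the Heisenberg uncertainty principle and Δp = mΔv:
ΔxΔp ≥ ℏ/2
Δx(mΔv) ≥ ℏ/2

The minimum uncertainty in velocity is:
Δv_min = ℏ/(2mΔx)
Δv_min = (1.055e-34 J·s) / (2 × 1.673e-27 kg × 2.730e-10 m)
Δv_min = 1.155e+02 m/s = 115.474 m/s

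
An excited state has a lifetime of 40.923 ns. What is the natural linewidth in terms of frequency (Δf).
1.945 MHz

Using the energy-time uncertainty principle and E = hf:
ΔEΔt ≥ ℏ/2
hΔf·Δt ≥ ℏ/2

The minimum frequency uncertainty is:
Δf = ℏ/(2hτ) = 1/(4πτ)
Δf = 1/(4π × 4.092e-08 s)
Δf = 1.945e+06 Hz = 1.945 MHz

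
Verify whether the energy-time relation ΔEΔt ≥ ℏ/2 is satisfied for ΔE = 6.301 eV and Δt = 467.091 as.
Yes, it satisfies the uncertainty relation.

Calculate the product ΔEΔt:
ΔE = 6.301 eV = 1.010e-18 J
ΔEΔt = (1.010e-18 J) × (4.671e-16 s)
ΔEΔt = 4.715e-34 J·s

Compare to the minimum allowed value ℏ/2:
ℏ/2 = 5.273e-35 J·s

Since ΔEΔt = 4.715e-34 J·s ≥ 5.273e-35 J·s = ℏ/2,
this satisfies the uncertainty relation.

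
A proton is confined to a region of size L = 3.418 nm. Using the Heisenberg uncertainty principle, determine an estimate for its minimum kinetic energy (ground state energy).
444.028 neV

Using the uncertainty principle to estimate ground state energy:

1. The position uncertainty is approximately the confinement size:
   Δx ≈ L = 3.418e-09 m

2. From ΔxΔp ≥ ℏ/2, the minimum momentum uncertainty is:
   Δp ≈ ℏ/(2L) = 1.543e-26 kg·m/s

3. The kinetic energy is approximately:
   KE ≈ (Δp)²/(2m) = (1.543e-26)²/(2 × 1.673e-27 kg)
   KE ≈ 7.114e-26 J = 444.028 neV

This is an order-of-magnitude estimate of the ground state energy.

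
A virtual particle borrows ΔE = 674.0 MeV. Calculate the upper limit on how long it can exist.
4.883 × 10^-25 s

Using the energy-time uncertainty principle:
ΔEΔt ≥ ℏ/2

For a virtual particle borrowing energy ΔE, the maximum lifetime is:
Δt_max = ℏ/(2ΔE)

Converting energy:
ΔE = 674.0 MeV = 1.080e-10 J

Δt_max = (1.055e-34 J·s) / (2 × 1.080e-10 J)
Δt_max = 4.883e-25 s = 4.883 × 10^-25 s

Virtual particles with higher borrowed energy exist for shorter times.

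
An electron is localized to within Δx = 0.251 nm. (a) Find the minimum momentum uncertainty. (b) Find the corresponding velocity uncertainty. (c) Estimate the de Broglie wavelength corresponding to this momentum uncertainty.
(a) Δp_min = 2.101 × 10^-25 kg·m/s
(b) Δv_min = 230.613 km/s
(c) λ_dB = 3.154 nm

Step-by-step:

(a) From the uncertainty principle:
Δp_min = ℏ/(2Δx) = (1.055e-34 J·s)/(2 × 2.510e-10 m) = 2.101e-25 kg·m/s

(b) The velocity uncertainty:
Δv = Δp/m = (2.101e-25 kg·m/s)/(9.109e-31 kg) = 2.306e+05 m/s = 230.613 km/s

(c) The de Broglie wavelength for this momentum:
λ = h/p = (6.626e-34 J·s)/(2.101e-25 kg·m/s) = 3.154e-09 m = 3.154 nm

Note: The de Broglie wavelength is comparable to the localization size, as expected from wave-particle duality.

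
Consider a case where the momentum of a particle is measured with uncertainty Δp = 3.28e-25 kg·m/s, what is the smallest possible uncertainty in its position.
160.758 pm

Using the Heisenberg uncertainty principle:
ΔxΔp ≥ ℏ/2

The minimum uncertainty in position is:
Δx_min = ℏ/(2Δp)
Δx_min = (1.055e-34 J·s) / (2 × 3.280e-25 kg·m/s)
Δx_min = 1.608e-10 m = 160.758 pm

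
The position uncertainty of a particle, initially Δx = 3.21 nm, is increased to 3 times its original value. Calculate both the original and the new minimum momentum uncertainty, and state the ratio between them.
Original Δp_min = 1.643 × 10^-26 kg·m/s; new Δp'_min = 5.475 × 10^-27 kg·m/s; ratio Δp'_min/Δp_min = 1/3.

From the uncertainty principle ΔxΔp ≥ ℏ/2, the minimum momentum uncertainty is Δp_min = ℏ/(2Δx).

Original (Δx = 3.21 nm = 3.210e-09 m):
Δp_min = (1.055e-34 J·s)/(2 × 3.210e-09 m) = 1.643e-26 kg·m/s

When Δx → 3Δx:
Δp'_min = ℏ/(2 × 3Δx) = (1/3) × ℏ/(2Δx) = (1/3) × Δp_min
Δp'_min = 1/3 × 1.643e-26 kg·m/s = 5.475e-27 kg·m/s

Since Δp_min ∝ 1/Δx, when Δx is increased to 3 times its original value, Δp_min decreases to 1/3 of its original value.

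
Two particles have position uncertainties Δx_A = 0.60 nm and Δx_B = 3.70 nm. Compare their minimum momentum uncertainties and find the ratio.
Particle A has the larger minimum momentum uncertainty, by a factor of 6.17.

For each particle, the minimum momentum uncertainty is Δp_min = ℏ/(2Δx):

Particle A: Δp_A = ℏ/(2×6.000e-10 m) = 8.788e-26 kg·m/s
Particle B: Δp_B = ℏ/(2×3.700e-09 m) = 1.425e-26 kg·m/s

Ratio: Δp_A/Δp_B = 6.17

Since Δp_min ∝ 1/Δx, the particle with smaller position uncertainty (A) has larger momentum uncertainty.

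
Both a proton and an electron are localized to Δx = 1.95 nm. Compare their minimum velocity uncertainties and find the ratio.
The electron has the larger minimum velocity uncertainty, by a ratio of 1836.2.

For both particles, Δp_min = ℏ/(2Δx) = 2.704e-26 kg·m/s (same for both).

The velocity uncertainty is Δv = Δp/m:
- proton: Δv = 2.704e-26 / 1.673e-27 = 1.617e+01 m/s = 16.166 m/s
- electron: Δv = 2.704e-26 / 9.109e-31 = 2.968e+04 m/s = 29.684 km/s

Ratio: 2.968e+04 / 1.617e+01 = 1836.2

The lighter particle has larger velocity uncertainty because Δv ∝ 1/m.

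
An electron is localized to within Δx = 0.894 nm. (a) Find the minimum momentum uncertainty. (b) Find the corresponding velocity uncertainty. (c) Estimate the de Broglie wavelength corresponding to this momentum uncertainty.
(a) Δp_min = 5.898 × 10^-26 kg·m/s
(b) Δv_min = 64.747 km/s
(c) λ_dB = 11.234 nm

Step-by-step:

(a) From the uncertainty principle:
Δp_min = ℏ/(2Δx) = (1.055e-34 J·s)/(2 × 8.940e-10 m) = 5.898e-26 kg·m/s

(b) The velocity uncertainty:
Δv = Δp/m = (5.898e-26 kg·m/s)/(9.109e-31 kg) = 6.475e+04 m/s = 64.747 km/s

(c) The de Broglie wavelength for this momentum:
λ = h/p = (6.626e-34 J·s)/(5.898e-26 kg·m/s) = 1.123e-08 m = 11.234 nm

Note: The de Broglie wavelength is comparable to the localization size, as expected from wave-particle duality.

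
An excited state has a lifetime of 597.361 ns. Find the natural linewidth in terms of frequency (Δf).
133.215 kHz

Using the energy-time uncertainty principle and E = hf:
ΔEΔt ≥ ℏ/2
hΔf·Δt ≥ ℏ/2

The minimum frequency uncertainty is:
Δf = ℏ/(2hτ) = 1/(4πτ)
Δf = 1/(4π × 5.974e-07 s)
Δf = 1.332e+05 Hz = 133.215 kHz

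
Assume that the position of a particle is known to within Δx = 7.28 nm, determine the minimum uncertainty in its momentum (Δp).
7.243 × 10^-27 kg·m/s

Using the Heisenberg uncertainty principle:
ΔxΔp ≥ ℏ/2

The minimum uncertainty in momentum is:
Δp_min = ℏ/(2Δx)
Δp_min = (1.055e-34 J·s) / (2 × 7.280e-09 m)
Δp_min = 7.243e-27 kg·m/s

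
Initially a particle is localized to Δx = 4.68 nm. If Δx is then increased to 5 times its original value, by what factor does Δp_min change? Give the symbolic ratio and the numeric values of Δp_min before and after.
Original Δp_min = 1.127 × 10^-26 kg·m/s; new Δp'_min = 2.253 × 10^-27 kg·m/s; ratio Δp'_min/Δp_min = 1/5.

From the uncertainty principle ΔxΔp ≥ ℏ/2, the minimum momentum uncertainty is Δp_min = ℏ/(2Δx).

Original (Δx = 4.68 nm = 4.680e-09 m):
Δp_min = (1.055e-34 J·s)/(2 × 4.680e-09 m) = 1.127e-26 kg·m/s

When Δx → 5Δx:
Δp'_min = ℏ/(2 × 5Δx) = (1/5) × ℏ/(2Δx) = (1/5) × Δp_min
Δp'_min = 1/5 × 1.127e-26 kg·m/s = 2.253e-27 kg·m/s

Since Δp_min ∝ 1/Δx, when Δx is increased to 5 times its original value, Δp_min decreases to 1/5 of its original value.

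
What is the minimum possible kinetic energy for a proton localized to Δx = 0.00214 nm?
1.133 eV

Localizing a particle requires giving it sufficient momentum uncertainty:

1. From uncertainty principle: Δp ≥ ℏ/(2Δx)
   Δp_min = (1.055e-34 J·s) / (2 × 2.140e-12 m)
   Δp_min = 2.464e-23 kg·m/s

2. This momentum uncertainty corresponds to kinetic energy:
   KE ≈ (Δp)²/(2m) = (2.464e-23)²/(2 × 1.673e-27 kg)
   KE = 1.815e-19 J = 1.133 eV

Tighter localization requires more energy.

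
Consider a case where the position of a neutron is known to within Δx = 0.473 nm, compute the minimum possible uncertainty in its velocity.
66.556 m/s

Using the Heisenberg uncertainty principle and Δp = mΔv:
ΔxΔp ≥ ℏ/2
Δx(mΔv) ≥ ℏ/2

The minimum uncertainty in velocity is:
Δv_min = ℏ/(2mΔx)
Δv_min = (1.055e-34 J·s) / (2 × 1.675e-27 kg × 4.730e-10 m)
Δv_min = 6.656e+01 m/s = 66.556 m/s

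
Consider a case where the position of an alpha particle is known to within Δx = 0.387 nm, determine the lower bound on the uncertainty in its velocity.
20.505 m/s

Using the Heisenberg uncertainty principle and Δp = mΔv:
ΔxΔp ≥ ℏ/2
Δx(mΔv) ≥ ℏ/2

The minimum uncertainty in velocity is:
Δv_min = ℏ/(2mΔx)
Δv_min = (1.055e-34 J·s) / (2 × 6.645e-27 kg × 3.870e-10 m)
Δv_min = 2.051e+01 m/s = 20.505 m/s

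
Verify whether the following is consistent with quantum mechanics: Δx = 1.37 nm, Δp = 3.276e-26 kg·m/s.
No, it violates the uncertainty principle (impossible measurement).

Calculate the product ΔxΔp:
ΔxΔp = (1.370e-09 m) × (3.276e-26 kg·m/s)
ΔxΔp = 4.488e-35 J·s

Compare to the minimum allowed value ℏ/2:
ℏ/2 = 5.273e-35 J·s

Since ΔxΔp = 4.488e-35 J·s < 5.273e-35 J·s = ℏ/2,
the measurement violates the uncertainty principle.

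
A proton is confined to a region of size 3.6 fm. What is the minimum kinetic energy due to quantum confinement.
400.266 keV

Using the uncertainty principle:

1. Position uncertainty: Δx ≈ 3.600e-15 m
2. Minimum momentum uncertainty: Δp = ℏ/(2Δx) = 1.465e-20 kg·m/s
3. Minimum kinetic energy:
   KE = (Δp)²/(2m) = (1.465e-20)²/(2 × 1.673e-27 kg)
   KE = 6.413e-14 J = 400.266 keV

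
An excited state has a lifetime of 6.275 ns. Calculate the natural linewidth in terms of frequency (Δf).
12.682 MHz

Using the energy-time uncertainty principle and E = hf:
ΔEΔt ≥ ℏ/2
hΔf·Δt ≥ ℏ/2

The minimum frequency uncertainty is:
Δf = ℏ/(2hτ) = 1/(4πτ)
Δf = 1/(4π × 6.275e-09 s)
Δf = 1.268e+07 Hz = 12.682 MHz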